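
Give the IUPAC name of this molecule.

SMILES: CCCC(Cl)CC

3-chlorohexane

The longest carbon chain is 6 atoms: the parent is hexane.
Choose the numbering such that the substituent locant set {3} is lower than {4} at the first point of difference.
With this numbering: a chloro group at C-3.
Assembling the pieces gives 3-chlorohexane.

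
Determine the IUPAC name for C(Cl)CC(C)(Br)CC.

3-bromo-1-chloro-3-methylpentane

The longest continuous carbon chain has 5 atoms, so the parent hydride is pentane.
Number the chain so that the substituent locant set {1,3,3} is lower than {3,3,5} at the first point of difference.
With this numbering: a bromo group at C-3; a chloro group at C-1; a methyl group at C-3.
The substituents are ordered alphabetically, ignoring any di-/tri- multipliers.
The name is 3-bromo-1-chloro-3-methylpentane.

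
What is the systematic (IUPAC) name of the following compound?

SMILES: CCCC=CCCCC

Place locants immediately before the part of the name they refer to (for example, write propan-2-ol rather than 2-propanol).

non-4-ene

The longest chain bearing the multiple bond is 9 carbons long (nonane).
A C=C double bond in the chain gives the infix -ene-.
Choose the numbering such that numbering from this end puts the double bond at C-4 rather than C-5.
With this numbering: the double bond between C-4 and C-5.
The name is non-4-ene.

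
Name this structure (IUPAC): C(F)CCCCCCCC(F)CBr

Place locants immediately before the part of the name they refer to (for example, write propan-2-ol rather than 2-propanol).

1-bromo-2,10-difluorodecane

The parent chain contains 10 carbons (decane).
Choose the numbering such that the substituent locant set {1,2,10} is lower than {1,9,10} at the first point of difference.
With this numbering: a bromo group at C-1; fluoro groups at C-2 and C-10.
Prefixes are listed alphabetically: bromo, fluoro.
Putting it together: 1-bromo-2,10-difluorodecane.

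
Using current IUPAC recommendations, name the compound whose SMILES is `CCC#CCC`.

The longest carbon chain that includes the multiple bond has 6 carbons, so the parent hydride is hexane.
There is one C≡C triple bond, indicated by the ending -yne.
Numbering from either end gives identical locants here.
With this numbering: the triple bond between C-3 and C-4.
Assembling the pieces gives hex-3-yne.

hex-3-yne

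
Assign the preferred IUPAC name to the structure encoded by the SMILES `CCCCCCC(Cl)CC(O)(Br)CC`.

The longest carbon chain that includes the –OH group has 11 carbons, so the parent hydride is undecane.
An alcohol (–OH) is the principal characteristic group, giving the suffix -ol.
Choose the numbering such that numbering from this end puts the hydroxyl group at C-3 rather than C-9.
With this numbering: the hydroxyl at C-3; a bromo group at C-3; a chloro group at C-5.
Substituent prefixes are cited in alphabetical order (multiplying prefixes like di-/tri- are ignored for ordering).
The name is 3-bromo-5-chloroundecan-3-ol.

3-bromo-5-chloroundecan-3-ol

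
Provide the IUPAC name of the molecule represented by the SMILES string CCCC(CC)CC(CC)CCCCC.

The parent chain contains 11 carbons (undecane).
Choose the numbering such that the substituent locant set {4,6} is lower than {6,8} at the first point of difference.
This places ethyl groups at C-4 and C-6.
The name is 4,6-diethylundecane.

4,6-diethylundecane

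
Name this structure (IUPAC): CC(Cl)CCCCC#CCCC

10-chloroundec-4-yne

Counting along the main chain through the multiple bond gives 11 carbons: the parent is undecane.
A C≡C triple bond in the chain gives the infix -yne-.
The numbering direction is chosen so that numbering from this end puts the triple bond at C-4 rather than C-7.
That gives the triple bond between C-4 and C-5; a chloro group at C-10.
Assembling the pieces gives 10-chloroundec-4-yne.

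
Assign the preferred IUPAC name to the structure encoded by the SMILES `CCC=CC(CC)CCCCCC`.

The longest chain bearing the multiple bond is 11 carbons long (undecane).
There is one C=C double bond, indicated by the ending -ene.
Choose the numbering such that numbering from this end puts the double bond at C-3 rather than C-8.
With this numbering: the double bond between C-3 and C-4; an ethyl group at C-5.
The name is 5-ethylundec-3-ene.

5-ethylundec-3-ene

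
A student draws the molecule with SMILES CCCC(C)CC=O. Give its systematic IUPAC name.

The longest carbon chain that includes the –CHO group has 6 carbons, so the parent hydride is hexane.
The principal characteristic group is an aldehyde (terminal –CHO), named with the suffix -al.
Choose the numbering such that the aldehyde carbon is C-1 by definition.
That gives a methyl group at C-3.
Putting it together: 3-methylhexanal.

3-methylhexanal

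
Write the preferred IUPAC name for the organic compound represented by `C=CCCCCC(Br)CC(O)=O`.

3-bromonon-8-enoic acid

The longest chain bearing the –COOH group and the multiple bond is 9 carbons long (nonane).
The highest-priority functional group is a carboxylic acid (terminal –COOH), so the name ends in -oic acid.
A C=C double bond in the chain gives the infix -ene-.
Choose the numbering such that the carboxylic acid carbon is C-1 by definition.
This places the double bond between C-8 and C-9; a bromo group at C-3.
Assembling the pieces gives 3-bromonon-8-enoic acid.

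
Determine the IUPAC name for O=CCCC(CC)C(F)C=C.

The longest carbon chain that includes the –CHO group and the multiple bond has 7 carbons, so the parent hydride is heptane.
The principal characteristic group is an aldehyde (terminal –CHO), named with the suffix -al.
A C=C double bond in the chain gives the infix -ene-.
Number the chain so that the aldehyde carbon is C-1 by definition.
That gives the double bond between C-6 and C-7; an ethyl group at C-4; a fluoro group at C-5.
Substituent prefixes are cited in alphabetical order (multiplying prefixes like di-/tri- are ignored for ordering).
Assembling the pieces gives 4-ethyl-5-fluorohept-6-enal.

4-ethyl-5-fluorohept-6-enal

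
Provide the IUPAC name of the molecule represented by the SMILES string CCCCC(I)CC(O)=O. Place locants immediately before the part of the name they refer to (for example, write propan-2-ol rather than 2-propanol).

3-iodoheptanoic acid

The longest chain bearing the –COOH group is 7 carbons long (heptane).
The highest-priority functional group is a carboxylic acid (terminal –COOH), so the name ends in -oic acid.
Choose the numbering such that the carboxylic acid carbon is C-1 by definition.
With this numbering: an iodo group at C-3.
Putting it together: 3-iodoheptanoic acid.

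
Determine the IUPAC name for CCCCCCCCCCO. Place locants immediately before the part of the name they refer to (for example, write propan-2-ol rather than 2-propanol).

The longest chain bearing the –OH group is 10 carbons long (decane).
The highest-priority functional group is an alcohol (–OH), so the name ends in -ol.
Choose the numbering such that numbering from this end puts the hydroxyl group at C-1 rather than C-10.
With this numbering: the hydroxyl at C-1.
Putting it together: decan-1-ol.

decan-1-ol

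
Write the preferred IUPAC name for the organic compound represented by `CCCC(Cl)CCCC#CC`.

7-chlorodec-2-yne

Counting along the main chain through the multiple bond gives 10 carbons: the parent is decane.
There is one C≡C triple bond, indicated by the ending -yne.
Number the chain so that numbering from this end puts the triple bond at C-2 rather than C-8.
That gives the triple bond between C-2 and C-3; a chloro group at C-7.
Assembling the pieces gives 7-chlorodec-2-yne.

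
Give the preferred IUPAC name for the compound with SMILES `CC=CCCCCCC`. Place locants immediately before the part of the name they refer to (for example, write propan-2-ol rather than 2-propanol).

The longest chain bearing the multiple bond is 9 carbons long (nonane).
The chain contains a C=C double bond, so the unsaturation ending is -ene.
Choose the numbering such that numbering from this end puts the double bond at C-2 rather than C-7.
With this numbering: the double bond between C-2 and C-3.
Assembling the pieces gives non-2-ene.

non-2-ene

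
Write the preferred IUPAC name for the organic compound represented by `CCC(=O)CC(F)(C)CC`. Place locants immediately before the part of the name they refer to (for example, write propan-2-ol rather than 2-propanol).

5-fluoro-5-methylheptan-3-one

Counting along the main chain through the carbonyl gives 7 carbons: the parent is heptane.
The highest-priority functional group is a ketone (C=O on an internal carbon), so the name ends in -one.
The numbering direction is chosen so that numbering from this end puts the carbonyl group at C-3 rather than C-5.
That gives the carbonyl at C-3; a fluoro group at C-5; a methyl group at C-5.
The substituents are ordered alphabetically, ignoring any di-/tri- multipliers.
Putting it together: 5-fluoro-5-methylheptan-3-one.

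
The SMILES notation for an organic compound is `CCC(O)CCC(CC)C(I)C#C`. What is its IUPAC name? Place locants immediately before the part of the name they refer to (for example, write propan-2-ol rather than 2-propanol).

The longest carbon chain that includes the –OH group and the multiple bond has 9 carbons, so the parent hydride is nonane.
The highest-priority functional group is an alcohol (–OH), so the name ends in -ol.
The chain contains a C≡C triple bond, so the unsaturation ending is -yne.
The numbering direction is chosen so that numbering from this end puts the hydroxyl group at C-3 rather than C-7.
That gives the hydroxyl at C-3; the triple bond between C-8 and C-9; an ethyl group at C-6; an iodo group at C-7.
Substituent prefixes are cited in alphabetical order (multiplying prefixes like di-/tri- are ignored for ordering).
Assembling the pieces gives 6-ethyl-7-iodonon-8-yn-3-ol.

6-ethyl-7-iodonon-8-yn-3-ol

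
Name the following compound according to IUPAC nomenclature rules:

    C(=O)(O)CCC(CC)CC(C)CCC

Counting along the main chain through the –COOH group gives 9 carbons: the parent is nonane.
The principal characteristic group is a carboxylic acid (terminal –COOH), named with the suffix -oic acid.
Choose the numbering such that the carboxylic acid carbon is C-1 by definition.
This places an ethyl group at C-4; a methyl group at C-6.
The substituents are ordered alphabetically, ignoring any di-/tri- multipliers.
Putting it together: 4-ethyl-6-methylnonanoic acid.

4-ethyl-6-methylnonanoic acid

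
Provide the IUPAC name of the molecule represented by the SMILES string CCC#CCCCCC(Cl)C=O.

The longest chain bearing the –CHO group and the multiple bond is 10 carbons long (decane).
An aldehyde (terminal –CHO) is the principal characteristic group, giving the suffix -al.
A C≡C triple bond in the chain gives the infix -yne-.
Choose the numbering such that the aldehyde carbon is C-1 by definition.
That gives the triple bond between C-7 and C-8; a chloro group at C-2.
Assembling the pieces gives 2-chlorodec-7-ynal.

2-chlorodec-7-ynal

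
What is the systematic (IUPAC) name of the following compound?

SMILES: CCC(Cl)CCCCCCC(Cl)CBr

1-bromo-2,9-dichloroundecane

The longest carbon chain is 11 atoms: the parent is undecane.
Choose the numbering such that the substituent locant set {1,2,9} is lower than {3,10,11} at the first point of difference.
This places a bromo group at C-1; chloro groups at C-2 and C-9.
Substituent prefixes are cited in alphabetical order (multiplying prefixes like di-/tri- are ignored for ordering).
The name is 1-bromo-2,9-dichloroundecane.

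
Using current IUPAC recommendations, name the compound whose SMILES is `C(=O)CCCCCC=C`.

Counting along the main chain through the –CHO group and the multiple bond gives 8 carbons: the parent is octane.
An aldehyde (terminal –CHO) is the principal characteristic group, giving the suffix -al.
There is one C=C double bond, indicated by the ending -ene.
Choose the numbering such that the aldehyde carbon is C-1 by definition.
With this numbering: the double bond between C-7 and C-8.
Assembling the pieces gives oct-7-enal.

oct-7-enal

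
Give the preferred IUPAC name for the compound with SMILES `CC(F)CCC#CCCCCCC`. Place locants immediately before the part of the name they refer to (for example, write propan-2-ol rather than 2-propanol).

The longest carbon chain that includes the multiple bond has 12 carbons, so the parent hydride is dodecane.
The chain contains a C≡C triple bond, so the unsaturation ending is -yne.
Number the chain so that numbering from this end puts the triple bond at C-5 rather than C-7.
With this numbering: the triple bond between C-5 and C-6; a fluoro group at C-2.
Putting it together: 2-fluorododec-5-yne.

2-fluorododec-5-yne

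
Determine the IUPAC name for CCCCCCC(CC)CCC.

4-ethyldecane

The longest continuous carbon chain has 10 atoms, so the parent hydride is decane.
Choose the numbering such that the substituent locant set {4} is lower than {7} at the first point of difference.
That gives an ethyl group at C-4.
Putting it together: 4-ethyldecane.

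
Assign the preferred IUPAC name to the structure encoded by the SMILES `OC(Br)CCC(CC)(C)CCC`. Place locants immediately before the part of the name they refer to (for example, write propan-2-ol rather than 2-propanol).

1-bromo-4-ethyl-4-methylheptan-1-ol

The longest carbon chain that includes the –OH group has 7 carbons, so the parent hydride is heptane.
The principal characteristic group is an alcohol (–OH), named with the suffix -ol.
Number the chain so that numbering from this end puts the hydroxyl group at C-1 rather than C-7.
That gives the hydroxyl at C-1; a bromo group at C-1; an ethyl group at C-4; a methyl group at C-4.
Substituent prefixes are cited in alphabetical order (multiplying prefixes like di-/tri- are ignored for ordering).
Assembling the pieces gives 1-bromo-4-ethyl-4-methylheptan-1-ol.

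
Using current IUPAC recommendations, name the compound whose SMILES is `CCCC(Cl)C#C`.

The longest chain bearing the multiple bond is 6 carbons long (hexane).
The chain contains a C≡C triple bond, so the unsaturation ending is -yne.
Choose the numbering such that numbering from this end puts the triple bond at C-1 rather than C-5.
With this numbering: the triple bond between C-1 and C-2; a chloro group at C-3.
The name is 3-chlorohex-1-yne.

3-chlorohex-1-yne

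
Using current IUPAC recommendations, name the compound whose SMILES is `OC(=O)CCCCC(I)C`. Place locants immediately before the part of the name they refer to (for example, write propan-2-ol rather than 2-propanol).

Counting along the main chain through the –COOH group gives 7 carbons: the parent is heptane.
The highest-priority functional group is a carboxylic acid (terminal –COOH), so the name ends in -oic acid.
Number the chain so that the carboxylic acid carbon is C-1 by definition.
With this numbering: an iodo group at C-6.
The name is 6-iodoheptanoic acid.

6-iodoheptanoic acid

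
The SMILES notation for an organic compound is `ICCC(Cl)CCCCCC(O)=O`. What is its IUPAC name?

7-chloro-9-iodononanoic acid

The longest carbon chain that includes the –COOH group has 9 carbons, so the parent hydride is nonane.
A carboxylic acid (terminal –COOH) is the principal characteristic group, giving the suffix -oic acid.
Number the chain so that the carboxylic acid carbon is C-1 by definition.
With this numbering: a chloro group at C-7; an iodo group at C-9.
Prefixes are listed alphabetically: chloro, iodo.
Putting it together: 7-chloro-9-iodononanoic acid.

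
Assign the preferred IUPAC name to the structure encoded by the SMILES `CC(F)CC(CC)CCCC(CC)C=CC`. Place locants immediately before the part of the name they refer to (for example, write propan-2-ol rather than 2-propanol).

4,8-diethyl-10-fluoroundec-2-ene

The longest chain bearing the multiple bond is 11 carbons long (undecane).
A C=C double bond in the chain gives the infix -ene-.
Choose the numbering such that numbering from this end puts the double bond at C-2 rather than C-9.
That gives the double bond between C-2 and C-3; ethyl groups at C-4 and C-8; a fluoro group at C-10.
Prefixes are listed alphabetically: ethyl, fluoro.
The name is 4,8-diethyl-10-fluoroundec-2-ene.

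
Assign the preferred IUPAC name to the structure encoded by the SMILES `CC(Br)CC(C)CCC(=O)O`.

The longest carbon chain that includes the –COOH group has 7 carbons, so the parent hydride is heptane.
A carboxylic acid (terminal –COOH) is the principal characteristic group, giving the suffix -oic acid.
Number the chain so that the carboxylic acid carbon is C-1 by definition.
That gives a bromo group at C-6; a methyl group at C-4.
Prefixes are listed alphabetically: bromo, methyl.
The name is 6-bromo-4-methylheptanoic acid.

6-bromo-4-methylheptanoic acid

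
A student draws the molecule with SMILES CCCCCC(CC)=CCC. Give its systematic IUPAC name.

The longest carbon chain that includes the multiple bond has 9 carbons, so the parent hydride is nonane.
The chain contains a C=C double bond, so the unsaturation ending is -ene.
Number the chain so that numbering from this end puts the double bond at C-3 rather than C-6.
That gives the double bond between C-3 and C-4; an ethyl group at C-4.
The name is 4-ethylnon-3-ene.

4-ethylnon-3-ene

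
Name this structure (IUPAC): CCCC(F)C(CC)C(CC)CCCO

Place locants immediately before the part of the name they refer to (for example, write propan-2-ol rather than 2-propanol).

Counting along the main chain through the –OH group gives 9 carbons: the parent is nonane.
The principal characteristic group is an alcohol (–OH), named with the suffix -ol.
Choose the numbering such that numbering from this end puts the hydroxyl group at C-1 rather than C-9.
This places the hydroxyl at C-1; ethyl groups at C-4 and C-5; a fluoro group at C-6.
Substituent prefixes are cited in alphabetical order (multiplying prefixes like di-/tri- are ignored for ordering).
Putting it together: 4,5-diethyl-6-fluorononan-1-ol.

4,5-diethyl-6-fluorononan-1-ol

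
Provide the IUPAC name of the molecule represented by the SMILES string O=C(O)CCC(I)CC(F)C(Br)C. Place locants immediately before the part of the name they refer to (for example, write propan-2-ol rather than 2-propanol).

The longest chain bearing the –COOH group is 8 carbons long (octane).
A carboxylic acid (terminal –COOH) is the principal characteristic group, giving the suffix -oic acid.
Choose the numbering such that the carboxylic acid carbon is C-1 by definition.
This places a bromo group at C-7; a fluoro group at C-6; an iodo group at C-4.
Substituent prefixes are cited in alphabetical order (multiplying prefixes like di-/tri- are ignored for ordering).
The name is 7-bromo-6-fluoro-4-iodooctanoic acid.

7-bromo-6-fluoro-4-iodooctanoic acid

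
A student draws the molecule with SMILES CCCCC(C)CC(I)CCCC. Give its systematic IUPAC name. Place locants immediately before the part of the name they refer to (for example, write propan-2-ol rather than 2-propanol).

5-iodo-7-methylundecane

The parent chain contains 11 carbons (undecane).
Number the chain so that the locant sets are identical either way, so the alphabetically earlier iodo substituent takes the lower locant (5 rather than 7).
That gives an iodo group at C-5; a methyl group at C-7.
The substituents are ordered alphabetically, ignoring any di-/tri- multipliers.
Putting it together: 5-iodo-7-methylundecane.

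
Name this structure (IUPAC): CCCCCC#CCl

1-chlorohept-1-yne

The longest chain bearing the multiple bond is 7 carbons long (heptane).
There is one C≡C triple bond, indicated by the ending -yne.
Choose the numbering such that numbering from this end puts the triple bond at C-1 rather than C-6.
With this numbering: the triple bond between C-1 and C-2; a chloro group at C-1.
The name is 1-chlorohept-1-yne.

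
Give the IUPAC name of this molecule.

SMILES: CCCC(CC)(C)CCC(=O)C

5-ethyl-5-methyloctan-2-one

The longest carbon chain that includes the carbonyl has 8 carbons, so the parent hydride is octane.
A ketone (C=O on an internal carbon) is the principal characteristic group, giving the suffix -one.
Number the chain so that numbering from this end puts the carbonyl group at C-2 rather than C-7.
This places the carbonyl at C-2; an ethyl group at C-5; a methyl group at C-5.
Substituent prefixes are cited in alphabetical order (multiplying prefixes like di-/tri- are ignored for ordering).
Assembling the pieces gives 5-ethyl-5-methyloctan-2-one.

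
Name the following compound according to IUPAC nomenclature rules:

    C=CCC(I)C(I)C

The longest chain bearing the multiple bond is 6 carbons long (hexane).
The chain contains a C=C double bond, so the unsaturation ending is -ene.
Choose the numbering such that numbering from this end puts the double bond at C-1 rather than C-5.
This places the double bond between C-1 and C-2; iodo groups at C-4 and C-5.
Assembling the pieces gives 4,5-diiodohex-1-ene.

4,5-diiodohex-1-ene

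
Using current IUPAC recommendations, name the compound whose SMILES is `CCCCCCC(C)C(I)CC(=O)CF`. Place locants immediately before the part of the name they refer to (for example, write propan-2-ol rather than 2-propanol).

1-fluoro-4-iodo-5-methylundecan-2-one

The longest carbon chain that includes the carbonyl has 11 carbons, so the parent hydride is undecane.
The principal characteristic group is a ketone (C=O on an internal carbon), named with the suffix -one.
The numbering direction is chosen so that numbering from this end puts the carbonyl group at C-2 rather than C-10.
With this numbering: the carbonyl at C-2; a fluoro group at C-1; an iodo group at C-4; a methyl group at C-5.
The substituents are ordered alphabetically, ignoring any di-/tri- multipliers.
The name is 1-fluoro-4-iodo-5-methylundecan-2-one.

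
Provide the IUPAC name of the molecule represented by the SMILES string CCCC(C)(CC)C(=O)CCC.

The longest chain bearing the carbonyl is 8 carbons long (octane).
The highest-priority functional group is a ketone (C=O on an internal carbon), so the name ends in -one.
Choose the numbering such that numbering from this end puts the carbonyl group at C-4 rather than C-5.
This places the carbonyl at C-4; an ethyl group at C-5; a methyl group at C-5.
Substituent prefixes are cited in alphabetical order (multiplying prefixes like di-/tri- are ignored for ordering).
The name is 5-ethyl-5-methyloctan-4-one.

5-ethyl-5-methyloctan-4-one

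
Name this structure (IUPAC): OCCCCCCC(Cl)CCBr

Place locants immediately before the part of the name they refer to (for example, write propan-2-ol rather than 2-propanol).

Counting along the main chain through the –OH group gives 9 carbons: the parent is nonane.
The highest-priority functional group is an alcohol (–OH), so the name ends in -ol.
The numbering direction is chosen so that numbering from this end puts the hydroxyl group at C-1 rather than C-9.
With this numbering: the hydroxyl at C-1; a bromo group at C-9; a chloro group at C-7.
Substituent prefixes are cited in alphabetical order (multiplying prefixes like di-/tri- are ignored for ordering).
Assembling the pieces gives 9-bromo-7-chlorononan-1-ol.

9-bromo-7-chlorononan-1-ol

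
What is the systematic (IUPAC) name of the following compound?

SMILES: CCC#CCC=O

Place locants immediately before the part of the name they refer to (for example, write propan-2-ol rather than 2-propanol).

hex-3-ynal

The longest carbon chain that includes the –CHO group and the multiple bond has 6 carbons, so the parent hydride is hexane.
The principal characteristic group is an aldehyde (terminal –CHO), named with the suffix -al.
A C≡C triple bond in the chain gives the infix -yne-.
The numbering direction is chosen so that the aldehyde carbon is C-1 by definition.
This places the triple bond between C-3 and C-4.
The name is hex-3-ynal.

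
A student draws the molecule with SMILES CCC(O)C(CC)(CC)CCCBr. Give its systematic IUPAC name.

The longest chain bearing the –OH group is 7 carbons long (heptane).
The principal characteristic group is an alcohol (–OH), named with the suffix -ol.
Number the chain so that numbering from this end puts the hydroxyl group at C-3 rather than C-5.
With this numbering: the hydroxyl at C-3; a bromo group at C-7; two ethyl groups at C-4.
Substituent prefixes are cited in alphabetical order (multiplying prefixes like di-/tri- are ignored for ordering).
Putting it together: 7-bromo-4,4-diethylheptan-3-ol.

7-bromo-4,4-diethylheptan-3-ol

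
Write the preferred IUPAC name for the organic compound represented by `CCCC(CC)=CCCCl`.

Counting along the main chain through the multiple bond gives 7 carbons: the parent is heptane.
The chain contains a C=C double bond, so the unsaturation ending is -ene.
The numbering direction is chosen so that numbering from this end puts the double bond at C-3 rather than C-4.
With this numbering: the double bond between C-3 and C-4; a chloro group at C-1; an ethyl group at C-4.
Prefixes are listed alphabetically: chloro, ethyl.
The name is 1-chloro-4-ethylhept-3-ene.

1-chloro-4-ethylhept-3-ene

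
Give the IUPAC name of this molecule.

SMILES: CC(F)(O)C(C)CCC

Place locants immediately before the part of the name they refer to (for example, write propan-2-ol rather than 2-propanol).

2-fluoro-3-methylhexan-2-ol

Counting along the main chain through the –OH group gives 6 carbons: the parent is hexane.
An alcohol (–OH) is the principal characteristic group, giving the suffix -ol.
Choose the numbering such that numbering from this end puts the hydroxyl group at C-2 rather than C-5.
That gives the hydroxyl at C-2; a fluoro group at C-2; a methyl group at C-3.
The substituents are ordered alphabetically, ignoring any di-/tri- multipliers.
Putting it together: 2-fluoro-3-methylhexan-2-ol.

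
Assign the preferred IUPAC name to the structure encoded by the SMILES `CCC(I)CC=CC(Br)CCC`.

7-bromo-3-iododec-5-ene

The longest chain bearing the multiple bond is 10 carbons long (decane).
A C=C double bond in the chain gives the infix -ene-.
Number the chain so that the substituent locant set {3,7} is lower than {4,8} at the first point of difference.
This places the double bond between C-5 and C-6; a bromo group at C-7; an iodo group at C-3.
The substituents are ordered alphabetically, ignoring any di-/tri- multipliers.
Putting it together: 7-bromo-3-iododec-5-ene.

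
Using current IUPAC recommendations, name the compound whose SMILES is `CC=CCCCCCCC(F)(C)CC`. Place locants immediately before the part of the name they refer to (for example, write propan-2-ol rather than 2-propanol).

10-fluoro-10-methyldodec-2-ene

Counting along the main chain through the multiple bond gives 12 carbons: the parent is dodecane.
The chain contains a C=C double bond, so the unsaturation ending is -ene.
Choose the numbering such that numbering from this end puts the double bond at C-2 rather than C-10.
That gives the double bond between C-2 and C-3; a fluoro group at C-10; a methyl group at C-10.
Prefixes are listed alphabetically: fluoro, methyl.
Assembling the pieces gives 10-fluoro-10-methyldodec-2-ene.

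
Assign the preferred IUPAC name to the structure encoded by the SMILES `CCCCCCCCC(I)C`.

The longest continuous carbon chain has 10 atoms, so the parent hydride is decane.
Number the chain so that the substituent locant set {2} is lower than {9} at the first point of difference.
This places an iodo group at C-2.
The name is 2-iododecane.

2-iododecane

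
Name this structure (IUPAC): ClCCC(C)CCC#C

The longest carbon chain that includes the multiple bond has 7 carbons, so the parent hydride is heptane.
A C≡C triple bond in the chain gives the infix -yne-.
Number the chain so that numbering from this end puts the triple bond at C-1 rather than C-6.
That gives the triple bond between C-1 and C-2; a chloro group at C-7; a methyl group at C-5.
Prefixes are listed alphabetically: chloro, methyl.
The name is 7-chloro-5-methylhept-1-yne.

7-chloro-5-methylhept-1-yne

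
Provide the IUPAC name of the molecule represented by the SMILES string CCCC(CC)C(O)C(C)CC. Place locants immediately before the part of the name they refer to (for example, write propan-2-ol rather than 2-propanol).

Counting along the main chain through the –OH group gives 8 carbons: the parent is octane.
The principal characteristic group is an alcohol (–OH), named with the suffix -ol.
Number the chain so that numbering from this end puts the hydroxyl group at C-4 rather than C-5.
That gives the hydroxyl at C-4; an ethyl group at C-5; a methyl group at C-3.
Prefixes are listed alphabetically: ethyl, methyl.
Assembling the pieces gives 5-ethyl-3-methyloctan-4-ol.

5-ethyl-3-methyloctan-4-ol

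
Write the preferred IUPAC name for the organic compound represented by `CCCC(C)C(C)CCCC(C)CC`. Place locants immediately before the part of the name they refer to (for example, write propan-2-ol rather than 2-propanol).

The longest continuous carbon chain has 11 atoms, so the parent hydride is undecane.
Number the chain so that the substituent locant set {3,7,8} is lower than {4,5,9} at the first point of difference.
That gives methyl groups at C-3 and C-7 and C-8.
The name is 3,7,8-trimethylundecane.

3,7,8-trimethylundecane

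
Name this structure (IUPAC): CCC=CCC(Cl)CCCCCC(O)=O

7-chlorododec-9-enoic acid

The longest carbon chain that includes the –COOH group and the multiple bond has 12 carbons, so the parent hydride is dodecane.
A carboxylic acid (terminal –COOH) is the principal characteristic group, giving the suffix -oic acid.
The chain contains a C=C double bond, so the unsaturation ending is -ene.
Choose the numbering such that the carboxylic acid carbon is C-1 by definition.
This places the double bond between C-9 and C-10; a chloro group at C-7.
Assembling the pieces gives 7-chlorododec-9-enoic acid.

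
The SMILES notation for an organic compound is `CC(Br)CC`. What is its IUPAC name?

2-bromobutane

The longest carbon chain is 4 atoms: the parent is butane.
Choose the numbering such that the substituent locant set {2} is lower than {3} at the first point of difference.
This places a bromo group at C-2.
The name is 2-bromobutane.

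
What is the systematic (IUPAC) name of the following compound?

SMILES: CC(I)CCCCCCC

2-iodononane

The longest continuous carbon chain has 9 atoms, so the parent hydride is nonane.
Choose the numbering such that the substituent locant set {2} is lower than {8} at the first point of difference.
With this numbering: an iodo group at C-2.
Putting it together: 2-iodononane.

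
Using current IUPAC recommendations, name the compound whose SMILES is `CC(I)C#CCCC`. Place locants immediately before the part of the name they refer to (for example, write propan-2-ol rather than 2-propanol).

The longest carbon chain that includes the multiple bond has 7 carbons, so the parent hydride is heptane.
The chain contains a C≡C triple bond, so the unsaturation ending is -yne.
The numbering direction is chosen so that numbering from this end puts the triple bond at C-3 rather than C-4.
That gives the triple bond between C-3 and C-4; an iodo group at C-2.
The name is 2-iodohept-3-yne.

2-iodohept-3-yne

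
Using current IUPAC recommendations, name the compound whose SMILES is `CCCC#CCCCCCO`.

dec-6-yn-1-ol

The longest chain bearing the –OH group and the multiple bond is 10 carbons long (decane).
An alcohol (–OH) is the principal characteristic group, giving the suffix -ol.
A C≡C triple bond in the chain gives the infix -yne-.
Choose the numbering such that numbering from this end puts the hydroxyl group at C-1 rather than C-10.
With this numbering: the hydroxyl at C-1; the triple bond between C-6 and C-7.
Putting it together: dec-6-yn-1-ol.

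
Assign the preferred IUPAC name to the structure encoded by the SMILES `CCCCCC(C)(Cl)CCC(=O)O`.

4-chloro-4-methylnonanoic acid

The longest chain bearing the –COOH group is 9 carbons long (nonane).
The principal characteristic group is a carboxylic acid (terminal –COOH), named with the suffix -oic acid.
Number the chain so that the carboxylic acid carbon is C-1 by definition.
That gives a chloro group at C-4; a methyl group at C-4.
Substituent prefixes are cited in alphabetical order (multiplying prefixes like di-/tri- are ignored for ordering).
Putting it together: 4-chloro-4-methylnonanoic acid.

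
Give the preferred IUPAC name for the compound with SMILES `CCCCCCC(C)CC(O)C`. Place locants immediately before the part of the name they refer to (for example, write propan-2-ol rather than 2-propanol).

The longest carbon chain that includes the –OH group has 10 carbons, so the parent hydride is decane.
An alcohol (–OH) is the principal characteristic group, giving the suffix -ol.
Number the chain so that numbering from this end puts the hydroxyl group at C-2 rather than C-9.
That gives the hydroxyl at C-2; a methyl group at C-4.
Putting it together: 4-methyldecan-2-ol.

4-methyldecan-2-ol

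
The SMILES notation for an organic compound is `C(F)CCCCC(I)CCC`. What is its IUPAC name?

1-fluoro-6-iodononane

The longest carbon chain is 9 atoms: the parent is nonane.
Number the chain so that the substituent locant set {1,6} is lower than {4,9} at the first point of difference.
That gives a fluoro group at C-1; an iodo group at C-6.
Substituent prefixes are cited in alphabetical order (multiplying prefixes like di-/tri- are ignored for ordering).
The name is 1-fluoro-6-iodononane.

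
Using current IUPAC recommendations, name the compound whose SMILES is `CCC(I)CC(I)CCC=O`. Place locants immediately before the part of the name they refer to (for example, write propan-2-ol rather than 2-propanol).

4,6-diiodooctanal

The longest carbon chain that includes the –CHO group has 8 carbons, so the parent hydride is octane.
The principal characteristic group is an aldehyde (terminal –CHO), named with the suffix -al.
The numbering direction is chosen so that the aldehyde carbon is C-1 by definition.
This places iodo groups at C-4 and C-6.
The name is 4,6-diiodooctanal.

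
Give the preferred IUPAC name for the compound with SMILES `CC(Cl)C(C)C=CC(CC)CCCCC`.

2-chloro-6-ethyl-3-methylundec-4-ene

The longest carbon chain that includes the multiple bond has 11 carbons, so the parent hydride is undecane.
The chain contains a C=C double bond, so the unsaturation ending is -ene.
The numbering direction is chosen so that numbering from this end puts the double bond at C-4 rather than C-7.
With this numbering: the double bond between C-4 and C-5; a chloro group at C-2; an ethyl group at C-6; a methyl group at C-3.
Substituent prefixes are cited in alphabetical order (multiplying prefixes like di-/tri- are ignored for ordering).
The name is 2-chloro-6-ethyl-3-methylundec-4-ene.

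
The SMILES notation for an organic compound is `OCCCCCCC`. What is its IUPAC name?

heptan-1-ol

The longest chain bearing the –OH group is 7 carbons long (heptane).
The highest-priority functional group is an alcohol (–OH), so the name ends in -ol.
Choose the numbering such that numbering from this end puts the hydroxyl group at C-1 rather than C-7.
That gives the hydroxyl at C-1.
The name is heptan-1-ol.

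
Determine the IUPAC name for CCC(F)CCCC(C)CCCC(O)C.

The longest chain bearing the –OH group is 12 carbons long (dodecane).
The principal characteristic group is an alcohol (–OH), named with the suffix -ol.
Number the chain so that numbering from this end puts the hydroxyl group at C-2 rather than C-11.
This places the hydroxyl at C-2; a fluoro group at C-10; a methyl group at C-6.
Prefixes are listed alphabetically: fluoro, methyl.
Assembling the pieces gives 10-fluoro-6-methyldodecan-2-ol.

10-fluoro-6-methyldodecan-2-ol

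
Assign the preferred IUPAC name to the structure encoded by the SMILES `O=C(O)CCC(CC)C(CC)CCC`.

4,5-diethyloctanoic acid

Counting along the main chain through the –COOH group gives 8 carbons: the parent is octane.
The principal characteristic group is a carboxylic acid (terminal –COOH), named with the suffix -oic acid.
Choose the numbering such that the carboxylic acid carbon is C-1 by definition.
With this numbering: ethyl groups at C-4 and C-5.
Putting it together: 4,5-diethyloctanoic acid.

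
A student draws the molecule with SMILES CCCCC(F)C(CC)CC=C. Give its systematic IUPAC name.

The longest chain bearing the multiple bond is 9 carbons long (nonane).
There is one C=C double bond, indicated by the ending -ene.
The numbering direction is chosen so that numbering from this end puts the double bond at C-1 rather than C-8.
This places the double bond between C-1 and C-2; an ethyl group at C-4; a fluoro group at C-5.
The substituents are ordered alphabetically, ignoring any di-/tri- multipliers.
Putting it together: 4-ethyl-5-fluoronon-1-ene.

4-ethyl-5-fluoronon-1-ene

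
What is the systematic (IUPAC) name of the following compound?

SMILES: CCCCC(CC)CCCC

The longest continuous carbon chain has 9 atoms, so the parent hydride is nonane.
Both numbering directions give the same locant set; either may be used.
With this numbering: an ethyl group at C-5.
Assembling the pieces gives 5-ethylnonane.

5-ethylnonane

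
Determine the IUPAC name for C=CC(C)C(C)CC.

The longest carbon chain that includes the multiple bond has 6 carbons, so the parent hydride is hexane.
There is one C=C double bond, indicated by the ending -ene.
Choose the numbering such that numbering from this end puts the double bond at C-1 rather than C-5.
That gives the double bond between C-1 and C-2; methyl groups at C-3 and C-4.
The name is 3,4-dimethylhex-1-ene.

3,4-dimethylhex-1-ene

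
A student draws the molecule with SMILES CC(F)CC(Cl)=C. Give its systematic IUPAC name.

Counting along the main chain through the multiple bond gives 5 carbons: the parent is pentane.
There is one C=C double bond, indicated by the ending -ene.
The numbering direction is chosen so that numbering from this end puts the double bond at C-1 rather than C-4.
That gives the double bond between C-1 and C-2; a chloro group at C-2; a fluoro group at C-4.
Prefixes are listed alphabetically: chloro, fluoro.
Putting it together: 2-chloro-4-fluoropent-1-ene.

2-chloro-4-fluoropent-1-ene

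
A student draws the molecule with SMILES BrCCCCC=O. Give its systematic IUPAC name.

The longest chain bearing the –CHO group is 5 carbons long (pentane).
An aldehyde (terminal –CHO) is the principal characteristic group, giving the suffix -al.
Number the chain so that the aldehyde carbon is C-1 by definition.
That gives a bromo group at C-5.
Assembling the pieces gives 5-bromopentanal.

5-bromopentanal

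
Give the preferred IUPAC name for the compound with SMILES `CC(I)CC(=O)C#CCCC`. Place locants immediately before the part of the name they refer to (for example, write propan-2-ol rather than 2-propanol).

2-iodonon-5-yn-4-one

Counting along the main chain through the carbonyl and the multiple bond gives 9 carbons: the parent is nonane.
The principal characteristic group is a ketone (C=O on an internal carbon), named with the suffix -one.
There is one C≡C triple bond, indicated by the ending -yne.
Number the chain so that numbering from this end puts the carbonyl group at C-4 rather than C-6.
This places the carbonyl at C-4; the triple bond between C-5 and C-6; an iodo group at C-2.
Assembling the pieces gives 2-iodonon-5-yn-4-one.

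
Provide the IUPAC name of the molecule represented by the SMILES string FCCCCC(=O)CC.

Counting along the main chain through the carbonyl gives 7 carbons: the parent is heptane.
The highest-priority functional group is a ketone (C=O on an internal carbon), so the name ends in -one.
The numbering direction is chosen so that numbering from this end puts the carbonyl group at C-3 rather than C-5.
With this numbering: the carbonyl at C-3; a fluoro group at C-7.
The name is 7-fluoroheptan-3-one.

7-fluoroheptan-3-one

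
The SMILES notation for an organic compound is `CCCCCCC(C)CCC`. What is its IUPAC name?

4-methyldecane

The longest continuous carbon chain has 10 atoms, so the parent hydride is decane.
The numbering direction is chosen so that the substituent locant set {4} is lower than {7} at the first point of difference.
That gives a methyl group at C-4.
Assembling the pieces gives 4-methyldecane.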